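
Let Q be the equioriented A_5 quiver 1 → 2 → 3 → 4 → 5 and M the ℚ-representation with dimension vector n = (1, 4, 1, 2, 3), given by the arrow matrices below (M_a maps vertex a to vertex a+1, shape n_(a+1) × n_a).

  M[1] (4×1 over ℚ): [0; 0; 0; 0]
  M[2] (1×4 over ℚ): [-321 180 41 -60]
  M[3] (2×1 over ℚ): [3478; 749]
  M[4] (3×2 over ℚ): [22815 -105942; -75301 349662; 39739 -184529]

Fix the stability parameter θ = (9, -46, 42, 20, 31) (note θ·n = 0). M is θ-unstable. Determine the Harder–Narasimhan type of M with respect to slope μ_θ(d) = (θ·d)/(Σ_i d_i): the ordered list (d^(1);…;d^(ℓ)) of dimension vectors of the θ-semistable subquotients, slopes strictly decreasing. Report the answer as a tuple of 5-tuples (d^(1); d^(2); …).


Via rank(M_{q-1}∘⋯∘M_p): M ≅ I[1,1], I[2,2]^3, I[2,5], I[4,5], I[5,5].
μ_θ-semistable layers: μ^(1)=31; μ^(2)=20; μ^(3)=9; μ^(4)=-46

((0, 0, 1, 1, 3); (0, 0, 0, 1, 0); (1, 0, 0, 0, 0); (0, 4, 0, 0, 0))


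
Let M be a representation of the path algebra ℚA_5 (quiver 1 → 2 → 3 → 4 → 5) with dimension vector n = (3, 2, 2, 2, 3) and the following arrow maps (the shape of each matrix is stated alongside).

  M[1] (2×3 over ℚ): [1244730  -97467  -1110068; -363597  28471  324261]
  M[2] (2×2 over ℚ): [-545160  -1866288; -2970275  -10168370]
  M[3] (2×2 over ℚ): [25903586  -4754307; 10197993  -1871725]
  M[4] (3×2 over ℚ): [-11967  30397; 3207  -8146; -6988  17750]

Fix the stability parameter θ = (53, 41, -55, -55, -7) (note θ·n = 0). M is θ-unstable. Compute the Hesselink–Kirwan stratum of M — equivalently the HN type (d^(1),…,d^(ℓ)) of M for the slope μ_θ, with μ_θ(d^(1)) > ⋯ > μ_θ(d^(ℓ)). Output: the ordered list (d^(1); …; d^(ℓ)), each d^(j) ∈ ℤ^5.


Barcode: M ≅ I[1,1], I[1,2], I[1,5], I[3,5], I[5,5]. HN layers by μ_θ (5 steps, strictly decreasing):
  μ^(1)=53; μ^(2)=47; μ^(3)=-23/5; μ^(4)=-7; μ^(5)=-55

((1, 0, 0, 0, 0); (1, 1, 0, 0, 0); (1, 1, 1, 1, 1); (0, 0, 0, 0, 2); (0, 0, 1, 1, 0))


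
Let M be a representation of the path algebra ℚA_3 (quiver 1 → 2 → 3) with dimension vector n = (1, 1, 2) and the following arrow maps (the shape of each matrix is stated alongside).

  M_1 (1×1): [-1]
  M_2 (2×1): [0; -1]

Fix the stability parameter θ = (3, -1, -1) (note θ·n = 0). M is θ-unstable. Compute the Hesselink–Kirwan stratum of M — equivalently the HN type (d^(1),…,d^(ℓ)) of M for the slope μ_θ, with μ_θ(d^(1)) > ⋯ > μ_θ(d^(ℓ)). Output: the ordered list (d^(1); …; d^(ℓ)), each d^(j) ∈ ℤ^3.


Interval decomposition of M: I[1,3], I[3,3].
HN type (ℓ=2): μ^(1)=1/3; μ^(2)=-1

((1, 1, 1); (0, 0, 1))


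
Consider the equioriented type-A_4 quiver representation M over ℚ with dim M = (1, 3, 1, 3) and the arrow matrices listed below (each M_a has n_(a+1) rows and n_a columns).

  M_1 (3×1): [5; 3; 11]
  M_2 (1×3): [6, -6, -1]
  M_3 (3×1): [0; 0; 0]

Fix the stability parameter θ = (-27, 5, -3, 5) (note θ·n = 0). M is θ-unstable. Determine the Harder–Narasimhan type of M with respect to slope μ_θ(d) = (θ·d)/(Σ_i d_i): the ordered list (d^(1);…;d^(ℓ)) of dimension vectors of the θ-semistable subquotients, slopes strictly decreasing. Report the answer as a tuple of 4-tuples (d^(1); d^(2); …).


Interval decomposition of M: I[1,3], I[2,2]^2, I[4,4]^3.
HN type (ℓ=3): μ^(1)=5; μ^(2)=1; μ^(3)=-27

((0, 2, 0, 3); (0, 1, 1, 0); (1, 0, 0, 0))


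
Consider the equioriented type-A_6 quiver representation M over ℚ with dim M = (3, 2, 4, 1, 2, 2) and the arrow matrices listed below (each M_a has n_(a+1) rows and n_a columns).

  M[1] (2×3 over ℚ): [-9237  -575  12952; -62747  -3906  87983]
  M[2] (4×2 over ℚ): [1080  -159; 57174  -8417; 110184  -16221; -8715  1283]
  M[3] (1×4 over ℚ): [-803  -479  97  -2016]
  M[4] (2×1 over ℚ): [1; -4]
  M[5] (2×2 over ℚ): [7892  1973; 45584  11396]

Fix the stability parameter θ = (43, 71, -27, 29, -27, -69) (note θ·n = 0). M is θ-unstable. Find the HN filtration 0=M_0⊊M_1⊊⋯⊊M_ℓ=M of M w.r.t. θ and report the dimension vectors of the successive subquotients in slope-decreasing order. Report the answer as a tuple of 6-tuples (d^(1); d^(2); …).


Via rank(M_{q-1}∘⋯∘M_p): M ≅ I[1,1], I[1,3], I[1,5], I[3,3]^2, I[5,6], I[6,6].
μ_θ-semistable layers: μ^(1)=43; μ^(2)=29; μ^(3)=89/5; μ^(4)=-27; μ^(5)=-48; μ^(6)=-69

((1, 0, 0, 0, 0, 0); (1, 1, 1, 0, 0, 0); (1, 1, 1, 1, 1, 0); (0, 0, 2, 0, 0, 0); (0, 0, 0, 0, 1, 1); (0, 0, 0, 0, 0, 1))


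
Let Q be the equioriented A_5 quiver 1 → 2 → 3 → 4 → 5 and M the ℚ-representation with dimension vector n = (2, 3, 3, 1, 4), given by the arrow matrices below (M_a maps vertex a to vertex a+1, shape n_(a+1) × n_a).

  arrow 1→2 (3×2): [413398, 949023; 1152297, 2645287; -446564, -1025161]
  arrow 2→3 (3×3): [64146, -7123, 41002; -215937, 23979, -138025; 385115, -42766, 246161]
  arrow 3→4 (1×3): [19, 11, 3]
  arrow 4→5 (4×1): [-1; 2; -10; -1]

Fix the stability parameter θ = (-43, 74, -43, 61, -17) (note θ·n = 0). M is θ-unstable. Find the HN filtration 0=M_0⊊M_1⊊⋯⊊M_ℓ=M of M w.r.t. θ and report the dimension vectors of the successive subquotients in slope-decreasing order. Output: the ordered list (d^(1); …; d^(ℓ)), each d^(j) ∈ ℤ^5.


Via rank(M_{q-1}∘⋯∘M_p): M ≅ I[1,3], I[1,5], I[2,3], I[5,5]^3.
μ_θ-semistable layers: μ^(1)=22; μ^(2)=31/2; μ^(3)=-17; μ^(4)=-43

((0, 0, 0, 1, 1); (0, 3, 3, 0, 0); (0, 0, 0, 0, 3); (2, 0, 0, 0, 0))


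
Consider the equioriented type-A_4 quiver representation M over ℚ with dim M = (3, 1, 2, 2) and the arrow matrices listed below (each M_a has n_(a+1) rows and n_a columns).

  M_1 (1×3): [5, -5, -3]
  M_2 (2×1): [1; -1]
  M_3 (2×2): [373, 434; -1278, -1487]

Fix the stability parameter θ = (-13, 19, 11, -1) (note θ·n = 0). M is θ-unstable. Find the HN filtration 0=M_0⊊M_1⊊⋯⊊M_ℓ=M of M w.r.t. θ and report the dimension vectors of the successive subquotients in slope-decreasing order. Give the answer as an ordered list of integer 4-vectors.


Barcode: M ≅ I[1,1]^2, I[1,4], I[3,4]. HN layers by μ_θ (3 steps, strictly decreasing):
  μ^(1)=29/3; μ^(2)=5; μ^(3)=-13

((0, 1, 1, 1); (0, 0, 1, 1); (3, 0, 0, 0))


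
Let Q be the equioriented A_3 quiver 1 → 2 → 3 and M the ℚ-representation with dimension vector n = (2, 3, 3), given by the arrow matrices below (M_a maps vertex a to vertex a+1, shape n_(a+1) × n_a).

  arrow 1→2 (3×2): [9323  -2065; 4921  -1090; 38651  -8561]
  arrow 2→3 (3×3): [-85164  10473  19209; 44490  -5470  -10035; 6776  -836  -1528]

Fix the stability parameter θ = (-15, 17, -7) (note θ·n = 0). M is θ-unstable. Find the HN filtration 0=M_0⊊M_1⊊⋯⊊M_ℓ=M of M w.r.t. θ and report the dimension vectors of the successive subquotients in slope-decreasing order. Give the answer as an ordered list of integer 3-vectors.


Barcode: M ≅ I[1,3]^2, I[2,2], I[3,3]. HN layers by μ_θ (4 steps, strictly decreasing):
  μ^(1)=17; μ^(2)=5; μ^(3)=-7; μ^(4)=-15

((0, 1, 0); (0, 2, 2); (0, 0, 1); (2, 0, 0))


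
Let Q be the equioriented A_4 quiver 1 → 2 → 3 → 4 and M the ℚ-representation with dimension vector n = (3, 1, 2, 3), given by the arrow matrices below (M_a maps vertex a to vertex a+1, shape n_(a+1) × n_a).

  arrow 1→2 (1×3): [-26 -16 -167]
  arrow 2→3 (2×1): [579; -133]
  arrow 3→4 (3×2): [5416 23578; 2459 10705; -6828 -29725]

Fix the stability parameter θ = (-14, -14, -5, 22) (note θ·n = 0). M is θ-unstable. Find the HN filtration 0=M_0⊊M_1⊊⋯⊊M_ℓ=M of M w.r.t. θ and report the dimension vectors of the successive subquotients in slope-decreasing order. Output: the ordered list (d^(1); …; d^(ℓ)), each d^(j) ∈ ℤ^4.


Interval decomposition of M: I[1,1]^2, I[1,4], I[3,4], I[4,4].
HN type (ℓ=3): μ^(1)=22; μ^(2)=-5; μ^(3)=-14

((0, 0, 0, 3); (0, 0, 2, 0); (3, 1, 0, 0))


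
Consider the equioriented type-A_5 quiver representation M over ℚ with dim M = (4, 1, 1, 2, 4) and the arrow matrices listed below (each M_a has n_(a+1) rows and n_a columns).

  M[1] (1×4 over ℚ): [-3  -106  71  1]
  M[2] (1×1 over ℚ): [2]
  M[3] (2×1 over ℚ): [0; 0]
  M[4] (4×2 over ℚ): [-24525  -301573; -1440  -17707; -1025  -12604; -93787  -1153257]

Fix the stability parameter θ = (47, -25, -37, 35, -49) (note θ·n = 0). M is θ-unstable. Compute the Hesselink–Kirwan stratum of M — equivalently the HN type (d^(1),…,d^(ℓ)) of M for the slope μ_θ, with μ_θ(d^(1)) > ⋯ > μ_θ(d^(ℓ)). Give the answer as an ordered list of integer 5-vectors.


Barcode: M ≅ I[1,1]^3, I[1,3], I[4,5]^2, I[5,5]^2. HN layers by μ_θ (4 steps, strictly decreasing):
  μ^(1)=47; μ^(2)=-5; μ^(3)=-7; μ^(4)=-49

((3, 0, 0, 0, 0); (1, 1, 1, 0, 0); (0, 0, 0, 2, 2); (0, 0, 0, 0, 2))


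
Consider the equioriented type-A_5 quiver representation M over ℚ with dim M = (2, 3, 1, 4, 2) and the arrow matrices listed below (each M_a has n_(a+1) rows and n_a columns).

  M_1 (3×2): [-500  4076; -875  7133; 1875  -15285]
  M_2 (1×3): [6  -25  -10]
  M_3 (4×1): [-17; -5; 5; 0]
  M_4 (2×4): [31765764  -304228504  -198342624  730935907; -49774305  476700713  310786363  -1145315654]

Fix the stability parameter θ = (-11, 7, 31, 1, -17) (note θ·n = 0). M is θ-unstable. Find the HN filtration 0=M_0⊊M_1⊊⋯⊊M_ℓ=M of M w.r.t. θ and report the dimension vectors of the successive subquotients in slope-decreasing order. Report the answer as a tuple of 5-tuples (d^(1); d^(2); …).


Interval decomposition of M: I[1,1], I[1,5], I[2,2]^2, I[4,4]^2, I[4,5].
HN type (ℓ=5): μ^(1)=7; μ^(2)=11/2; μ^(3)=1; μ^(4)=-8; μ^(5)=-11

((0, 2, 0, 0, 0); (0, 1, 1, 1, 1); (0, 0, 0, 2, 0); (0, 0, 0, 1, 1); (2, 0, 0, 0, 0))


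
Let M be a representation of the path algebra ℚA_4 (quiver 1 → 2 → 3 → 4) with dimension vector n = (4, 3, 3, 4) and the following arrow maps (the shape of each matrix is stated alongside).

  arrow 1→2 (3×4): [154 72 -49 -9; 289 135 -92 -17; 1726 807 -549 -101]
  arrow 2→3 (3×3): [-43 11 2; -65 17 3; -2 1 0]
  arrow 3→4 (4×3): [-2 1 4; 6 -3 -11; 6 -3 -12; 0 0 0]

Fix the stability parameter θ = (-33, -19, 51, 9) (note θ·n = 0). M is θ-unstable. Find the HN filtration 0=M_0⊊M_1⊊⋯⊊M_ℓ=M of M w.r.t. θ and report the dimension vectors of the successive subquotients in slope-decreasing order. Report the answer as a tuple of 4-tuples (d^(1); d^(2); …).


Via rank(M_{q-1}∘⋯∘M_p): M ≅ I[1,1], I[1,3], I[1,4]^2, I[4,4]^2.
μ_θ-semistable layers: μ^(1)=51; μ^(2)=30; μ^(3)=9; μ^(4)=-19; μ^(5)=-33

((0, 0, 1, 0); (0, 0, 2, 2); (0, 0, 0, 2); (0, 3, 0, 0); (4, 0, 0, 0))


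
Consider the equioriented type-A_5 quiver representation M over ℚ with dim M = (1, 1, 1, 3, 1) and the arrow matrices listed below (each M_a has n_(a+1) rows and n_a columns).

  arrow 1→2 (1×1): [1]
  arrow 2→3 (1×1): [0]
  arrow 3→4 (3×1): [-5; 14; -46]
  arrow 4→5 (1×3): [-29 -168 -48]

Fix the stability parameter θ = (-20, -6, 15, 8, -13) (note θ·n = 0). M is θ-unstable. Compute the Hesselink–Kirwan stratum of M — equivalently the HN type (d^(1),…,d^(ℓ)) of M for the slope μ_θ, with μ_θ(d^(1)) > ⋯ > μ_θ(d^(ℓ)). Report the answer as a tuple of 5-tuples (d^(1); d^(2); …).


Interval decomposition of M: I[1,2], I[3,5], I[4,4]^2.
HN type (ℓ=4): μ^(1)=8; μ^(2)=10/3; μ^(3)=-6; μ^(4)=-20

((0, 0, 0, 2, 0); (0, 0, 1, 1, 1); (0, 1, 0, 0, 0); (1, 0, 0, 0, 0))


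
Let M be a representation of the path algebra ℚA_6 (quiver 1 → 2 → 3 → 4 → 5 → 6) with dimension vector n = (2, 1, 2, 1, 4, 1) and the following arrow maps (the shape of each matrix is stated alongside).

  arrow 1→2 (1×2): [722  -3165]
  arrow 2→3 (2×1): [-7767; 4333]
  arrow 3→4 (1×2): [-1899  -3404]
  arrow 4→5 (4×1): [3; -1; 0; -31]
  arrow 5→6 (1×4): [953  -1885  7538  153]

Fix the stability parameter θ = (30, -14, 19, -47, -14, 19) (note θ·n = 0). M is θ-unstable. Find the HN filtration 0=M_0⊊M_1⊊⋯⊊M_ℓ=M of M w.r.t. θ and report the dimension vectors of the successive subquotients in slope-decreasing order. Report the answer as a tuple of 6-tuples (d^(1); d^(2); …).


Via rank(M_{q-1}∘⋯∘M_p): M ≅ I[1,1], I[1,6], I[3,3], I[5,5]^3.
μ_θ-semistable layers: μ^(1)=30; μ^(2)=19; μ^(3)=-26/5; μ^(4)=-14

((1, 0, 0, 0, 0, 0); (0, 0, 1, 0, 0, 1); (1, 1, 1, 1, 1, 0); (0, 0, 0, 0, 3, 0))


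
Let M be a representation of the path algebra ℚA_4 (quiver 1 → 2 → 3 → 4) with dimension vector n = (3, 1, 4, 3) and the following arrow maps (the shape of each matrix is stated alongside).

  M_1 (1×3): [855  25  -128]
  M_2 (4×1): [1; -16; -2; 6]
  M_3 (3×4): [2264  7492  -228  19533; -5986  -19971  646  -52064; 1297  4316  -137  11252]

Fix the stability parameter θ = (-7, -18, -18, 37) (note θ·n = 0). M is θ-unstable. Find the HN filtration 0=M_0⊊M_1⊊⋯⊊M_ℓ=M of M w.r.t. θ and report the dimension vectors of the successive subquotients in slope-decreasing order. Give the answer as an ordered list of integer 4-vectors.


Barcode: M ≅ I[1,1]^2, I[1,4], I[3,3], I[3,4]^2. HN layers by μ_θ (4 steps, strictly decreasing):
  μ^(1)=37; μ^(2)=-7; μ^(3)=-43/3; μ^(4)=-18

((0, 0, 0, 3); (2, 0, 0, 0); (1, 1, 1, 0); (0, 0, 3, 0))


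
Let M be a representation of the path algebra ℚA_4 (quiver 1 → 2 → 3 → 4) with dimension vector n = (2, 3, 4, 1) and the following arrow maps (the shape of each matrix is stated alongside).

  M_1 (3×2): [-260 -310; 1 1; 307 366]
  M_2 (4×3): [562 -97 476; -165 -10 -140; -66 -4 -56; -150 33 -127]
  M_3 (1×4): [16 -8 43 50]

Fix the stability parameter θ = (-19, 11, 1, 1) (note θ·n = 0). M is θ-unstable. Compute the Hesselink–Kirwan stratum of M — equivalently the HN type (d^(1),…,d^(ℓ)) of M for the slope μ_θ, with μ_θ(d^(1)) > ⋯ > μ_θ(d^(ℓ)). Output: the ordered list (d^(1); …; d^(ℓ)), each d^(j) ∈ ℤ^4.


Interval decomposition of M: I[1,3], I[1,4], I[2,3], I[3,3].
HN type (ℓ=4): μ^(1)=6; μ^(2)=13/3; μ^(3)=1; μ^(4)=-19

((0, 2, 2, 0); (0, 1, 1, 1); (0, 0, 1, 0); (2, 0, 0, 0))


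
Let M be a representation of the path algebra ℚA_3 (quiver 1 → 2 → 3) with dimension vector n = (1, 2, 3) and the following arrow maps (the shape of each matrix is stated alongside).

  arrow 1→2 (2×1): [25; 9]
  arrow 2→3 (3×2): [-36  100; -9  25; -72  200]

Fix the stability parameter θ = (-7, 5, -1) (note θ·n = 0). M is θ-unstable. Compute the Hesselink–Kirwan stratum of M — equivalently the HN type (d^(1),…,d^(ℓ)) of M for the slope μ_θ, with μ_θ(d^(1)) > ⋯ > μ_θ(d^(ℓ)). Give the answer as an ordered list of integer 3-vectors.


Barcode: M ≅ I[1,2], I[2,3], I[3,3]^2. HN layers by μ_θ (4 steps, strictly decreasing):
  μ^(1)=5; μ^(2)=2; μ^(3)=-1; μ^(4)=-7

((0, 1, 0); (0, 1, 1); (0, 0, 2); (1, 0, 0))


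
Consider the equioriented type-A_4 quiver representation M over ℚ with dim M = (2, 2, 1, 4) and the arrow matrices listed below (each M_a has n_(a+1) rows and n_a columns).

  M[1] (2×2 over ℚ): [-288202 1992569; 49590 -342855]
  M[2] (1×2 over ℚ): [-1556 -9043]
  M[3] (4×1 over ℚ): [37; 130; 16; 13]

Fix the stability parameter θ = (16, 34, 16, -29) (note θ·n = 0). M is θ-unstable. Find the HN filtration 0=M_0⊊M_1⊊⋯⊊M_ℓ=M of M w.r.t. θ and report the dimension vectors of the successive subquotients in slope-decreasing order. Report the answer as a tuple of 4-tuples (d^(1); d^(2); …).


Barcode: M ≅ I[1,1], I[1,4], I[2,2], I[4,4]^3. HN layers by μ_θ (4 steps, strictly decreasing):
  μ^(1)=34; μ^(2)=16; μ^(3)=37/4; μ^(4)=-29

((0, 1, 0, 0); (1, 0, 0, 0); (1, 1, 1, 1); (0, 0, 0, 3))


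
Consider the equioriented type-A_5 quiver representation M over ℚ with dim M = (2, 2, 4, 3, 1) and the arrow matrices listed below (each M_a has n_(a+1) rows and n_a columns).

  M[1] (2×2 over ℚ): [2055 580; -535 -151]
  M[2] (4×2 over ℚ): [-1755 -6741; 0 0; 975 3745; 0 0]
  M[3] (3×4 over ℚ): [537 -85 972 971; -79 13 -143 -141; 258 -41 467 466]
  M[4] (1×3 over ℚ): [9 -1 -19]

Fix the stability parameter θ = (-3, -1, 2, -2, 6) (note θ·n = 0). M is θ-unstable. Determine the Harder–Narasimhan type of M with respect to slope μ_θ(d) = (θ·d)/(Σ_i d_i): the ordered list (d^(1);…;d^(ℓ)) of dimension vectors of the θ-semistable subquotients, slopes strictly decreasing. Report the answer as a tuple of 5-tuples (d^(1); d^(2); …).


Barcode: M ≅ I[1,2], I[1,4], I[3,3], I[3,4], I[3,5]. HN layers by μ_θ (5 steps, strictly decreasing):
  μ^(1)=6; μ^(2)=2; μ^(3)=0; μ^(4)=-1; μ^(5)=-3

((0, 0, 0, 0, 1); (0, 0, 1, 0, 0); (0, 0, 3, 3, 0); (0, 2, 0, 0, 0); (2, 0, 0, 0, 0))


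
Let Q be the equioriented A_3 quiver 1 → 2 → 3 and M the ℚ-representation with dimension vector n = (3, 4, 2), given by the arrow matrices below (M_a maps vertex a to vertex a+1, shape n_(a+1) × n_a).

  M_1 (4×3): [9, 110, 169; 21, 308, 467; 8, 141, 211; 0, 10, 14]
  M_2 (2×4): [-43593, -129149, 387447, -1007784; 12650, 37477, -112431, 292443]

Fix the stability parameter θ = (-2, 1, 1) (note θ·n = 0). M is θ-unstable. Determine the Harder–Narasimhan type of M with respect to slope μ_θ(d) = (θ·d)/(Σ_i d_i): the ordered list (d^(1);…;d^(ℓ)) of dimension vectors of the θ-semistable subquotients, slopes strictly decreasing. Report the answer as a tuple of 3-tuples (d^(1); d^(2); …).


Barcode: M ≅ I[1,2], I[1,3]^2, I[2,2]. HN layers by μ_θ (2 steps, strictly decreasing):
  μ^(1)=1; μ^(2)=-2

((0, 4, 2); (3, 0, 0))


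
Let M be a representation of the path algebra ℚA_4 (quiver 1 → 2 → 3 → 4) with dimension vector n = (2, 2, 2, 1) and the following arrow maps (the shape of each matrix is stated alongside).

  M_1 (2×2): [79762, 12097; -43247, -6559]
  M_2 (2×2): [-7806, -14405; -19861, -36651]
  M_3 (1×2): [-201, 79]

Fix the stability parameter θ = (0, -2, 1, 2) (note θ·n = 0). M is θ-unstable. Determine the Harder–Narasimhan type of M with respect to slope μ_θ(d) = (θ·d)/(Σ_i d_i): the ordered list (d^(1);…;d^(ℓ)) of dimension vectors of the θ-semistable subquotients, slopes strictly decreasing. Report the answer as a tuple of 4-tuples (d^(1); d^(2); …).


Interval decomposition of M: I[1,3], I[1,4].
HN type (ℓ=3): μ^(1)=2; μ^(2)=1; μ^(3)=-1

((0, 0, 0, 1); (0, 0, 2, 0); (2, 2, 0, 0))


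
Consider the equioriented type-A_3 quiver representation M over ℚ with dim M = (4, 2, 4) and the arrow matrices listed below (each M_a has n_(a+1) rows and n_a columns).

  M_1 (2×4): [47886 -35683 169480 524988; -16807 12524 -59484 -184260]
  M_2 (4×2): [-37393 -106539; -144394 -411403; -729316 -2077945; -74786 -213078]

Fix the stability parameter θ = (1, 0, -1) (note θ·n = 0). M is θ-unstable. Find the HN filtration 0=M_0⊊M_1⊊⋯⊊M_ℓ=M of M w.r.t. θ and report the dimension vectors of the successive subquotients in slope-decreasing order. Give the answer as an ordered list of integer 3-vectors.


Barcode: M ≅ I[1,1]^2, I[1,3]^2, I[3,3]^2. HN layers by μ_θ (3 steps, strictly decreasing):
  μ^(1)=1; μ^(2)=0; μ^(3)=-1

((2, 0, 0); (2, 2, 2); (0, 0, 2))


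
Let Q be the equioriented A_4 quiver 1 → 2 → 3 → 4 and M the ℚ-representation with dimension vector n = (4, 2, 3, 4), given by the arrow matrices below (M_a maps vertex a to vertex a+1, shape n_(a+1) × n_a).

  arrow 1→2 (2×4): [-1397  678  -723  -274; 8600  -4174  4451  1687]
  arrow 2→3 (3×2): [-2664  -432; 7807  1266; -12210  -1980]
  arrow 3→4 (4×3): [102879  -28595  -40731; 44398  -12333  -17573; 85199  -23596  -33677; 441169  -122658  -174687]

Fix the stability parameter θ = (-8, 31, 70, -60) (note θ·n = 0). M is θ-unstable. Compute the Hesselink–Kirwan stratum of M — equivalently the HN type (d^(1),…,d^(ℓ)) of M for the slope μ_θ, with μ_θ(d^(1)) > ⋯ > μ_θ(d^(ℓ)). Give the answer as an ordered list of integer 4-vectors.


Barcode: M ≅ I[1,1]^2, I[1,2], I[1,4], I[3,4]^2, I[4,4]. HN layers by μ_θ (5 steps, strictly decreasing):
  μ^(1)=31; μ^(2)=41/3; μ^(3)=5; μ^(4)=-8; μ^(5)=-60

((0, 1, 0, 0); (0, 1, 1, 1); (0, 0, 2, 2); (4, 0, 0, 0); (0, 0, 0, 1))


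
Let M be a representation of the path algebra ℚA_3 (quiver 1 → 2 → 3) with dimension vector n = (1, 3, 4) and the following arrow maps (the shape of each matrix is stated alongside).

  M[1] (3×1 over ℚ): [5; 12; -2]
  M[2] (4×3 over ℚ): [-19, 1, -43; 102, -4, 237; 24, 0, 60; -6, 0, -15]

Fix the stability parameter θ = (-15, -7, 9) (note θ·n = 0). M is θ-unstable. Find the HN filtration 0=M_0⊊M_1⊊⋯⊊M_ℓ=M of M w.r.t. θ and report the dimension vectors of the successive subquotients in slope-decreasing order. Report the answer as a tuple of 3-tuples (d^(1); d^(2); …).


Interval decomposition of M: I[1,3], I[2,2], I[2,3], I[3,3]^2.
HN type (ℓ=3): μ^(1)=9; μ^(2)=-7; μ^(3)=-15

((0, 0, 4); (0, 3, 0); (1, 0, 0))


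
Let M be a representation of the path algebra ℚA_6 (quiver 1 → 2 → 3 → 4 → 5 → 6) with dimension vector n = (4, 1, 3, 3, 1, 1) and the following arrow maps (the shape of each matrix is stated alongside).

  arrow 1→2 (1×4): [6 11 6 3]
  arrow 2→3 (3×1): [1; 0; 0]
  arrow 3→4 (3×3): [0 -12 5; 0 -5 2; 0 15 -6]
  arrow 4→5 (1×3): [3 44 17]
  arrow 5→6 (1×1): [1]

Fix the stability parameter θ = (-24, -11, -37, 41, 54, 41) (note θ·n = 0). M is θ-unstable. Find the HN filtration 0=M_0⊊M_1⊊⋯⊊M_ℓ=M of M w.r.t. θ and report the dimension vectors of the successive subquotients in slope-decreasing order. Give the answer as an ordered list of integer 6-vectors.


Via rank(M_{q-1}∘⋯∘M_p): M ≅ I[1,1]^3, I[1,3], I[3,4], I[3,6], I[4,4].
μ_θ-semistable layers: μ^(1)=95/2; μ^(2)=41; μ^(3)=-24; μ^(4)=-37

((0, 0, 0, 0, 1, 1); (0, 0, 0, 3, 0, 0); (4, 1, 1, 0, 0, 0); (0, 0, 2, 0, 0, 0))


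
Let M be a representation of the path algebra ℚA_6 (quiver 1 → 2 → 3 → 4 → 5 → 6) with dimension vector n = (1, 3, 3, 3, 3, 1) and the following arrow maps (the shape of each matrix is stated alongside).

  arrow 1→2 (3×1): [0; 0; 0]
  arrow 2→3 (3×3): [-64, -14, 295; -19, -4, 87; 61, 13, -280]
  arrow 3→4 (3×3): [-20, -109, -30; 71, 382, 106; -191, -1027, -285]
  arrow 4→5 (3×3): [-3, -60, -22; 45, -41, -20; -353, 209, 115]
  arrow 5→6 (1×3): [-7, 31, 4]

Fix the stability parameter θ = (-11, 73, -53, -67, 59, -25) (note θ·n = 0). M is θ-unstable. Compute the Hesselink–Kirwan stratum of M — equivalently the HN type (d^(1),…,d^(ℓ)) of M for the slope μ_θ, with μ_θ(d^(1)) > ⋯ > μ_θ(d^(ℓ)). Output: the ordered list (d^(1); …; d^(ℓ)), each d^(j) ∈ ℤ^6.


Barcode: M ≅ I[1,1], I[2,5]^2, I[2,6]. HN layers by μ_θ (4 steps, strictly decreasing):
  μ^(1)=59; μ^(2)=17; μ^(3)=-11; μ^(4)=-47/3

((0, 0, 0, 0, 2, 0); (0, 0, 0, 0, 1, 1); (1, 0, 0, 0, 0, 0); (0, 3, 3, 3, 0, 0))


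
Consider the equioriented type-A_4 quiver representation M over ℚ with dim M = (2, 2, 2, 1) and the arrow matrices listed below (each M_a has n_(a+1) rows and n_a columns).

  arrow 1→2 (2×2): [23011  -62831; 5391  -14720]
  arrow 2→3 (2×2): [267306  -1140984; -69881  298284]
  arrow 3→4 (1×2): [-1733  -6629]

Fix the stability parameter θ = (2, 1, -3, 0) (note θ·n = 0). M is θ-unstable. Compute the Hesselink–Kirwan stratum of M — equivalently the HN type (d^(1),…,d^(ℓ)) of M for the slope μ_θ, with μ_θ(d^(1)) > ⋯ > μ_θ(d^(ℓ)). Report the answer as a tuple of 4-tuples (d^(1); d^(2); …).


Interval decomposition of M: I[1,2], I[1,4], I[3,3].
HN type (ℓ=3): μ^(1)=3/2; μ^(2)=0; μ^(3)=-3

((1, 1, 0, 0); (1, 1, 1, 1); (0, 0, 1, 0))


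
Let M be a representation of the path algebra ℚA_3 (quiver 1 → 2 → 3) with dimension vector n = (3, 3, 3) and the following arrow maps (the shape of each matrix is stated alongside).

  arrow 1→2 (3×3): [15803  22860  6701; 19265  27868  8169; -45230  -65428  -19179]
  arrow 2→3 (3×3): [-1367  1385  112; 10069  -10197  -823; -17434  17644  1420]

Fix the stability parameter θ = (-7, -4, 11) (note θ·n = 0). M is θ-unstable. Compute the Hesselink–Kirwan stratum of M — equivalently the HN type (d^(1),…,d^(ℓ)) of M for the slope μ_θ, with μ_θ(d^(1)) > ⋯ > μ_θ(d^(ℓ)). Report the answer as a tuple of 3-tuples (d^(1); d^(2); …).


Barcode: M ≅ I[1,1], I[1,3]^2, I[2,3]. HN layers by μ_θ (3 steps, strictly decreasing):
  μ^(1)=11; μ^(2)=-4; μ^(3)=-7

((0, 0, 3); (0, 3, 0); (3, 0, 0))


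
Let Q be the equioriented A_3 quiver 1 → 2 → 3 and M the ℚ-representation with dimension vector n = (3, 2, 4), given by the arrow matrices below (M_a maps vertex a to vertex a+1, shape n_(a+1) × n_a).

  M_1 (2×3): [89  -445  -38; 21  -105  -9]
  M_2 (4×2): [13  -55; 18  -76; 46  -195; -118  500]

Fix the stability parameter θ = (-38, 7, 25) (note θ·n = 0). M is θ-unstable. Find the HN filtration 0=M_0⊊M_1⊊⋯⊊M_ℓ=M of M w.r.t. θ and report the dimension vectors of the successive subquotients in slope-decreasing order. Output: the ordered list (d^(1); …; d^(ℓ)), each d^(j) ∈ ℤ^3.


Interval decomposition of M: I[1,1], I[1,3]^2, I[3,3]^2.
HN type (ℓ=3): μ^(1)=25; μ^(2)=7; μ^(3)=-38

((0, 0, 4); (0, 2, 0); (3, 0, 0))


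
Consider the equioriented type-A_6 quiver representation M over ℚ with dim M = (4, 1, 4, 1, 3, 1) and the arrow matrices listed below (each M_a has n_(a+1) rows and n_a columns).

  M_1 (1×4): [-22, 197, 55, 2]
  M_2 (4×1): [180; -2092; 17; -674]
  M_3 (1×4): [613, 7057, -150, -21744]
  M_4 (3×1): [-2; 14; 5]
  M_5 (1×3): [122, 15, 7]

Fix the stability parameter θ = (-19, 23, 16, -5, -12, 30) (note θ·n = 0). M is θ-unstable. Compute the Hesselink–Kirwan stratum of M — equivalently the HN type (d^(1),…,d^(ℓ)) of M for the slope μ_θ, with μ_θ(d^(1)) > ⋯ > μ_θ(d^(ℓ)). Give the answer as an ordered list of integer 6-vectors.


Interval decomposition of M: I[1,1]^3, I[1,6], I[3,3]^3, I[5,5]^2.
HN type (ℓ=5): μ^(1)=30; μ^(2)=16; μ^(3)=11/2; μ^(4)=-12; μ^(5)=-19

((0, 0, 0, 0, 0, 1); (0, 0, 3, 0, 0, 0); (0, 1, 1, 1, 1, 0); (0, 0, 0, 0, 2, 0); (4, 0, 0, 0, 0, 0))


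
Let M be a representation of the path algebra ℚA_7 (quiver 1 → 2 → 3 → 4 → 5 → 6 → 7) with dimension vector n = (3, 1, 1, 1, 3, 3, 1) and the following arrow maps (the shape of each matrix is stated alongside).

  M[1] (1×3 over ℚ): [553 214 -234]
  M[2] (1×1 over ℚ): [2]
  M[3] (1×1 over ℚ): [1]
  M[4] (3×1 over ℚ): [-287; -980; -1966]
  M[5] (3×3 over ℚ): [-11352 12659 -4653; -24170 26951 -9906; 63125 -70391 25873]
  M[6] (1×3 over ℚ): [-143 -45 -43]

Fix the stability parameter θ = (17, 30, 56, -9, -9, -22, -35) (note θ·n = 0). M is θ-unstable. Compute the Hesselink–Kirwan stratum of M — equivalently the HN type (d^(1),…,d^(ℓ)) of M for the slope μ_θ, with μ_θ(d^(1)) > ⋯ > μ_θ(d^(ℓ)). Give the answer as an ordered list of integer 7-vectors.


Via rank(M_{q-1}∘⋯∘M_p): M ≅ I[1,1]^2, I[1,7], I[5,6]^2.
μ_θ-semistable layers: μ^(1)=17; μ^(2)=4; μ^(3)=-31/2

((2, 0, 0, 0, 0, 0, 0); (1, 1, 1, 1, 1, 1, 1); (0, 0, 0, 0, 2, 2, 0))


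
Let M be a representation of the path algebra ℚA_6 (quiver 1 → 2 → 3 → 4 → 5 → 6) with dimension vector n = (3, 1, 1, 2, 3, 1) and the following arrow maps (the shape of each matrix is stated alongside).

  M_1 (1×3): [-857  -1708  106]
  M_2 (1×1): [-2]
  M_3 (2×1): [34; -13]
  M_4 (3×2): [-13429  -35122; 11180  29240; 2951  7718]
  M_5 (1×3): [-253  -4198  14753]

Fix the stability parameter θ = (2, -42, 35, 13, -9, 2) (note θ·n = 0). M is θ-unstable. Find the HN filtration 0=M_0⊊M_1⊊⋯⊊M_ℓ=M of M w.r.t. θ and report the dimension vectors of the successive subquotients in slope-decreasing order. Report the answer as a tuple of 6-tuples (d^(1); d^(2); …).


Via rank(M_{q-1}∘⋯∘M_p): M ≅ I[1,1]^2, I[1,4], I[4,5], I[5,5], I[5,6].
μ_θ-semistable layers: μ^(1)=24; μ^(2)=2; μ^(3)=-9; μ^(4)=-20

((0, 0, 1, 1, 0, 0); (2, 0, 0, 1, 1, 1); (0, 0, 0, 0, 2, 0); (1, 1, 0, 0, 0, 0))


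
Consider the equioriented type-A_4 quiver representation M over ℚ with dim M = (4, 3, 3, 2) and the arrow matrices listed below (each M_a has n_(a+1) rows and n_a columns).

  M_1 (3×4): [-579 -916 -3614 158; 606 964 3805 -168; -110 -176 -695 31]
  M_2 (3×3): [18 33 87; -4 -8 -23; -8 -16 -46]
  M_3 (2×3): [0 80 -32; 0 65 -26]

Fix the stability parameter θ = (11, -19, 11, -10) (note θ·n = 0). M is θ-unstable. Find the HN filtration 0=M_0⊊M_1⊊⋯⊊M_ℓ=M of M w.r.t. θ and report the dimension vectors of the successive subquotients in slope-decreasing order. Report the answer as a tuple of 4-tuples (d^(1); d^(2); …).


Barcode: M ≅ I[1,1], I[1,2], I[1,3], I[1,4], I[3,3], I[4,4]. HN layers by μ_θ (4 steps, strictly decreasing):
  μ^(1)=11; μ^(2)=1/2; μ^(3)=-4; μ^(4)=-10

((1, 0, 2, 0); (0, 0, 1, 1); (3, 3, 0, 0); (0, 0, 0, 1))


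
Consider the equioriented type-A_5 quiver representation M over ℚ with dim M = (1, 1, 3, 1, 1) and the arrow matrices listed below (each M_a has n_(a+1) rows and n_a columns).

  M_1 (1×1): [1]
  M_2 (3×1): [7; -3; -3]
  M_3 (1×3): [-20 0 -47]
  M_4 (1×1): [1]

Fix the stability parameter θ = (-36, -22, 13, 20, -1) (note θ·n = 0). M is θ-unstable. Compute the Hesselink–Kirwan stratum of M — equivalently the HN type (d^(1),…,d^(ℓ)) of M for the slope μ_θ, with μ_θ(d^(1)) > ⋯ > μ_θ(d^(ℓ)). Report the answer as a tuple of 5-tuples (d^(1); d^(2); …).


Interval decomposition of M: I[1,5], I[3,3]^2.
HN type (ℓ=4): μ^(1)=13; μ^(2)=32/3; μ^(3)=-22; μ^(4)=-36

((0, 0, 2, 0, 0); (0, 0, 1, 1, 1); (0, 1, 0, 0, 0); (1, 0, 0, 0, 0))


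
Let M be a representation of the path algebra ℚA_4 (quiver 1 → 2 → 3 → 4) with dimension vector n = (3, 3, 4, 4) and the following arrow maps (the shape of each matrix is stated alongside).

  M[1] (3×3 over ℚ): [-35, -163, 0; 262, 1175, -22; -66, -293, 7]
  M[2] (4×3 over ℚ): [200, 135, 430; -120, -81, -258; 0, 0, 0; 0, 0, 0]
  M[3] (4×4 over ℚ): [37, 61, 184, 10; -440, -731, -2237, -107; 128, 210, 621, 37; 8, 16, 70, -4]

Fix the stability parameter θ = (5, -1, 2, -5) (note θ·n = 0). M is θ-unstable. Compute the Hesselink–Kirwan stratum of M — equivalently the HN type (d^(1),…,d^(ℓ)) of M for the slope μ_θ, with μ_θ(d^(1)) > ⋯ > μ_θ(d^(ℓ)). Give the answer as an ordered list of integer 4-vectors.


Via rank(M_{q-1}∘⋯∘M_p): M ≅ I[1,2]^2, I[1,4], I[3,4]^3.
μ_θ-semistable layers: μ^(1)=2; μ^(2)=1/4; μ^(3)=-3/2

((2, 2, 0, 0); (1, 1, 1, 1); (0, 0, 3, 3))


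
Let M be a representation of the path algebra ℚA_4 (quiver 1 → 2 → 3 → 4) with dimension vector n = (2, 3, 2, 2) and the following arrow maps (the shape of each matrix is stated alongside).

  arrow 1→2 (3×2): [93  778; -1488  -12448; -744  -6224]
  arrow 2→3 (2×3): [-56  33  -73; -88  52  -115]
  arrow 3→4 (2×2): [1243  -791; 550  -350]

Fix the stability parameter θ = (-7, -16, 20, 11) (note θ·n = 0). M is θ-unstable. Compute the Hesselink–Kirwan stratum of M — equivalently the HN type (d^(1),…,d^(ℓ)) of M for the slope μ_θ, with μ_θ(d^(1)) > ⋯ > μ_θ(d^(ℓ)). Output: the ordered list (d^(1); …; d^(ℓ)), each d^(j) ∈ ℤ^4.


Barcode: M ≅ I[1,1], I[1,2], I[2,3], I[2,4], I[4,4]. HN layers by μ_θ (6 steps, strictly decreasing):
  μ^(1)=20; μ^(2)=31/2; μ^(3)=11; μ^(4)=-7; μ^(5)=-23/2; μ^(6)=-16

((0, 0, 1, 0); (0, 0, 1, 1); (0, 0, 0, 1); (1, 0, 0, 0); (1, 1, 0, 0); (0, 2, 0, 0))


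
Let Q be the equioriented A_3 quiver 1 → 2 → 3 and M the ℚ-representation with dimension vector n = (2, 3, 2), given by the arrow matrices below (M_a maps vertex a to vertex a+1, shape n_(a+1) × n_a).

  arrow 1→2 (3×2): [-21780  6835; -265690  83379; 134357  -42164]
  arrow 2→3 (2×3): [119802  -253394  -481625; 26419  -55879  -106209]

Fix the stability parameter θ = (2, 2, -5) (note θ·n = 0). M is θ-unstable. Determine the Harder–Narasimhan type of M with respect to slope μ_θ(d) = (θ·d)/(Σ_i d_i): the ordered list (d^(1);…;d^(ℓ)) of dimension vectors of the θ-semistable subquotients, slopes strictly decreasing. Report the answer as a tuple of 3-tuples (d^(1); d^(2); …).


Interval decomposition of M: I[1,3]^2, I[2,2].
HN type (ℓ=2): μ^(1)=2; μ^(2)=-1/3

((0, 1, 0); (2, 2, 2))


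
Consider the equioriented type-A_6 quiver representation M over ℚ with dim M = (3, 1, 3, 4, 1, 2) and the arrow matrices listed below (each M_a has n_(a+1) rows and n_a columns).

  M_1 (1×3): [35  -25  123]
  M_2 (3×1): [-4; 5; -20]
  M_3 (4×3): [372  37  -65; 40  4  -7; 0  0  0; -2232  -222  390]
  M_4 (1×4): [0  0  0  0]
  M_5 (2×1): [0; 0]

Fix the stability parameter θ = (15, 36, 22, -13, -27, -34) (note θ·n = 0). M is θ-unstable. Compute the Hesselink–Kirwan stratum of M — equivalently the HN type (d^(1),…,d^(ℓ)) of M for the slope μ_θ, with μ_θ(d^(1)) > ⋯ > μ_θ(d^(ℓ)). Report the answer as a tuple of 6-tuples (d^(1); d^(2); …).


Barcode: M ≅ I[1,1]^2, I[1,4], I[3,3], I[3,4], I[4,4]^2, I[5,5], I[6,6]^2. HN layers by μ_θ (6 steps, strictly decreasing):
  μ^(1)=22; μ^(2)=15; μ^(3)=9/2; μ^(4)=-13; μ^(5)=-27; μ^(6)=-34

((0, 0, 1, 0, 0, 0); (3, 1, 1, 1, 0, 0); (0, 0, 1, 1, 0, 0); (0, 0, 0, 2, 0, 0); (0, 0, 0, 0, 1, 0); (0, 0, 0, 0, 0, 2))


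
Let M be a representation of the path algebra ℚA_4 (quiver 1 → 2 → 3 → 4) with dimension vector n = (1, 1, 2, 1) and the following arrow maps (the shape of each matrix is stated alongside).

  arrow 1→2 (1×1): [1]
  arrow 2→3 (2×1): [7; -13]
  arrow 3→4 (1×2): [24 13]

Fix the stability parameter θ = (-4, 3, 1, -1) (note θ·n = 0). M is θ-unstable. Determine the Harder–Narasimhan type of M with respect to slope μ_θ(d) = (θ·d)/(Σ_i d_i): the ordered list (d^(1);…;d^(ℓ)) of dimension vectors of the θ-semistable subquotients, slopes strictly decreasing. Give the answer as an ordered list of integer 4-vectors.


Barcode: M ≅ I[1,4], I[3,3]. HN layers by μ_θ (2 steps, strictly decreasing):
  μ^(1)=1; μ^(2)=-4

((0, 1, 2, 1); (1, 0, 0, 0))


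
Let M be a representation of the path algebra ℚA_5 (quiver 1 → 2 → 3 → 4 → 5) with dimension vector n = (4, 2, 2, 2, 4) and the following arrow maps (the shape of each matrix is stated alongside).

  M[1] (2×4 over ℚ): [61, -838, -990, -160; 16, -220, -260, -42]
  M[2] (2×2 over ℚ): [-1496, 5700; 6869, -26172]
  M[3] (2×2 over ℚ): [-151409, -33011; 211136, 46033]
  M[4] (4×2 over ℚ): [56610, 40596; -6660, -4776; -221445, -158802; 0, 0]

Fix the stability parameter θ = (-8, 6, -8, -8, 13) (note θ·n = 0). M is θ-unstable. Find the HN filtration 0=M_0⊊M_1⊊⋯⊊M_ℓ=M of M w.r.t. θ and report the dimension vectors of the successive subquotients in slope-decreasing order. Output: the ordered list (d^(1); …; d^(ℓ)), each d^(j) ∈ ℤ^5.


Interval decomposition of M: I[1,1]^2, I[1,4], I[1,5], I[5,5]^3.
HN type (ℓ=3): μ^(1)=13; μ^(2)=-10/3; μ^(3)=-8

((0, 0, 0, 0, 4); (0, 2, 2, 2, 0); (4, 0, 0, 0, 0))


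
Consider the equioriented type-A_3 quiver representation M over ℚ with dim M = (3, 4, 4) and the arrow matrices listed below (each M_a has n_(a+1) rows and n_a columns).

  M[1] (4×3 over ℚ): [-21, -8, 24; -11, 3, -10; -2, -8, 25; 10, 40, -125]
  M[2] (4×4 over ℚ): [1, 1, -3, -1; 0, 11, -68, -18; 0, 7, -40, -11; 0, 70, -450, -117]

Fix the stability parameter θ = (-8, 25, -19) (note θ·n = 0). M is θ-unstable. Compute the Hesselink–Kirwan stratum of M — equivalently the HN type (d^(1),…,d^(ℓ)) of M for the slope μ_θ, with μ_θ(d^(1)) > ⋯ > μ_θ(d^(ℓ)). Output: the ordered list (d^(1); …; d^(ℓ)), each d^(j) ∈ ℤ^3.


Barcode: M ≅ I[1,3]^3, I[2,3]. HN layers by μ_θ (2 steps, strictly decreasing):
  μ^(1)=3; μ^(2)=-8

((0, 4, 4); (3, 0, 0))


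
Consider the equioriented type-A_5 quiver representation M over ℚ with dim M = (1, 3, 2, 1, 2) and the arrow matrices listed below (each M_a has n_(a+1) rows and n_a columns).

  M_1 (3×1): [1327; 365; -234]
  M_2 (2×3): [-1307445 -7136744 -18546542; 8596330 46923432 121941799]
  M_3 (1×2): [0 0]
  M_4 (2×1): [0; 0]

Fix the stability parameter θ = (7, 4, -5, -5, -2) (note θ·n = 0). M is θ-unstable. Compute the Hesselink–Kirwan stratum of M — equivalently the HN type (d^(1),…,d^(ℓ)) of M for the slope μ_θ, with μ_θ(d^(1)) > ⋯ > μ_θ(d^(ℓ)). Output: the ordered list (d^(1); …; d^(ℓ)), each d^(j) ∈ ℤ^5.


Barcode: M ≅ I[1,3], I[2,2], I[2,3], I[4,4], I[5,5]^2. HN layers by μ_θ (5 steps, strictly decreasing):
  μ^(1)=4; μ^(2)=2; μ^(3)=-1/2; μ^(4)=-2; μ^(5)=-5

((0, 1, 0, 0, 0); (1, 1, 1, 0, 0); (0, 1, 1, 0, 0); (0, 0, 0, 0, 2); (0, 0, 0, 1, 0))


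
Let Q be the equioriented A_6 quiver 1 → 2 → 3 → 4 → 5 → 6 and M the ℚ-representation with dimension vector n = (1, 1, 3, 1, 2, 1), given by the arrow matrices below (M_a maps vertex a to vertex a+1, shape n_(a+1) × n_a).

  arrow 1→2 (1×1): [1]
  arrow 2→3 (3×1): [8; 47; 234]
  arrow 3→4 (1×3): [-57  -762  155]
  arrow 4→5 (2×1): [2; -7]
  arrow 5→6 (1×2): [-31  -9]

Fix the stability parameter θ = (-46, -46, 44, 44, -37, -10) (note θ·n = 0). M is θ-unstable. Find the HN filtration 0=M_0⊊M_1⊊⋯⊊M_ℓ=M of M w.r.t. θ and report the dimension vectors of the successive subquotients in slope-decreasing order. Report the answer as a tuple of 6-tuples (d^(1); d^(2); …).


Interval decomposition of M: I[1,3], I[3,3], I[3,6], I[5,5].
HN type (ℓ=4): μ^(1)=44; μ^(2)=41/4; μ^(3)=-37; μ^(4)=-46

((0, 0, 2, 0, 0, 0); (0, 0, 1, 1, 1, 1); (0, 0, 0, 0, 1, 0); (1, 1, 0, 0, 0, 0))


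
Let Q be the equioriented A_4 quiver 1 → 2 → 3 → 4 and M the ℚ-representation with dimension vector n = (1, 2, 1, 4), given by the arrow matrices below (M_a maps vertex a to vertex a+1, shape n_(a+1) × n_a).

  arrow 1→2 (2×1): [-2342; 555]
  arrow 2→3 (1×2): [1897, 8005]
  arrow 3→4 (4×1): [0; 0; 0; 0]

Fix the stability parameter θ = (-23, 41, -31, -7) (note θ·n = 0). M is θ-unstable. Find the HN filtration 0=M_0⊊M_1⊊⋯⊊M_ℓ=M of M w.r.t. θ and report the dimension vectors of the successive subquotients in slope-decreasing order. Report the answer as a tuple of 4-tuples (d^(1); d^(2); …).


Interval decomposition of M: I[1,3], I[2,2], I[4,4]^4.
HN type (ℓ=4): μ^(1)=41; μ^(2)=5; μ^(3)=-7; μ^(4)=-23

((0, 1, 0, 0); (0, 1, 1, 0); (0, 0, 0, 4); (1, 0, 0, 0))


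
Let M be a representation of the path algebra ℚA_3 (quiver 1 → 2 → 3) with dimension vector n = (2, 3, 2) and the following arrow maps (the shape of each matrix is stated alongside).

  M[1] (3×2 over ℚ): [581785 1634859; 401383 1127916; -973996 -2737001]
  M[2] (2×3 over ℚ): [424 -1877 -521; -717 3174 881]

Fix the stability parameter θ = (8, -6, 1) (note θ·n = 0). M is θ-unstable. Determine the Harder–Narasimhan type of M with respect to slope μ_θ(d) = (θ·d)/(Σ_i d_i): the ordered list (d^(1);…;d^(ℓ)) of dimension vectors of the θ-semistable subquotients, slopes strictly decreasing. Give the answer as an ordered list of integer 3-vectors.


Interval decomposition of M: I[1,3]^2, I[2,2].
HN type (ℓ=2): μ^(1)=1; μ^(2)=-6

((2, 2, 2); (0, 1, 0))


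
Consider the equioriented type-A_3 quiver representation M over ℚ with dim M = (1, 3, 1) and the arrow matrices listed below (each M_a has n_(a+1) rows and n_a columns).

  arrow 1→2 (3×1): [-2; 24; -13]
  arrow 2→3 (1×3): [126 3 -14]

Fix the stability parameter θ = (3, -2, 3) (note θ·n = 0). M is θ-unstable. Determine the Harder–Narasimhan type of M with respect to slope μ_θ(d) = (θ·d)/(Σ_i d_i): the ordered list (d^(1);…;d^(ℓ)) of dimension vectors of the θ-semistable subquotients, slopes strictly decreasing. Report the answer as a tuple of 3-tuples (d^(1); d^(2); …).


Barcode: M ≅ I[1,3], I[2,2]^2. HN layers by μ_θ (3 steps, strictly decreasing):
  μ^(1)=3; μ^(2)=1/2; μ^(3)=-2

((0, 0, 1); (1, 1, 0); (0, 2, 0))
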